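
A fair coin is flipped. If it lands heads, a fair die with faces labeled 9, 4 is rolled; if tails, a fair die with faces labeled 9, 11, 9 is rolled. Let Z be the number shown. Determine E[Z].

97/12

E[Z | heads] = (9+4)/2 = 13/2.
E[Z | tails] = (9+11+9)/3 = 29/3.
By the law of total expectation,
E[Z] = (1/2)·(13/2) + (1/2)·(29/3) = 97/12.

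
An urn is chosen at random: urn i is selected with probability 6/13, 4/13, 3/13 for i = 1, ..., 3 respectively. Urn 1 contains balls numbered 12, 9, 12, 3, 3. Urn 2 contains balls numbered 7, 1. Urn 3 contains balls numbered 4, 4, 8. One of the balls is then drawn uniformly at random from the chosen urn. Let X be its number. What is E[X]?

E[X | urn 1] = (12+9+12+3+3)/5 = 39/5.
E[X | urn 2] = (7+1)/2 = 4.
E[X | urn 3] = (4+4+8)/3 = 16/3.
E[X] = (6/13)·(39/5) + (4/13)·(4) + (3/13)·(16/3) = 394/65.

394/65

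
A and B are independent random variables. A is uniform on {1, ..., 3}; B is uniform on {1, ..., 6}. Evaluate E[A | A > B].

8/3

Outcomes with A > B: (2,1), (3,1), (3,2), each with probability 1/18.
E[A | A > B] = (2 + 3 + 3) / 3 = 8/3.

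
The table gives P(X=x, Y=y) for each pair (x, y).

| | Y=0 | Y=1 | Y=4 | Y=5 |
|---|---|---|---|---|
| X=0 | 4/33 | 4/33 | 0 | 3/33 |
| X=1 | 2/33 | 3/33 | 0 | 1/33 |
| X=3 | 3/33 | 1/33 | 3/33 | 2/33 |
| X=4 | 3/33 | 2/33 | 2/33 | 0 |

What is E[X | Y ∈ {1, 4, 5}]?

P(Y ∈ {1, 4, 5}) = 7/11.
Summing X·P(X=x,Y=y) over the conditioning event gives 38/33.
E[X | Y ∈ {1, 4, 5}] = (38/33) / (7/11) = 38/21.

38/21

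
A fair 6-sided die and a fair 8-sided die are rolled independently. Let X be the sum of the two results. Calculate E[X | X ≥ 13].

40/3

P(X ≥ 13) = 1/16.
Σ over the event: 13·1/24 + 14·1/48 = 5/6.
E[X | X ≥ 13] = (5/6) / (1/16) = 40/3.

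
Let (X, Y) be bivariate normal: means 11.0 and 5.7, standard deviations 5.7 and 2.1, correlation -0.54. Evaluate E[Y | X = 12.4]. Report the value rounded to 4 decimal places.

For a bivariate normal, E[Y | X=x] = μ_Y + ρ·(σ_Y/σ_X)·(x − μ_X).
E[Y | X=12.4] = 5.7 + (-0.54)·(2.1/5.7)·(12.4 − (11.0)) = 5.7 + (-0.19895)·(1.4) = 5.4215.

5.4215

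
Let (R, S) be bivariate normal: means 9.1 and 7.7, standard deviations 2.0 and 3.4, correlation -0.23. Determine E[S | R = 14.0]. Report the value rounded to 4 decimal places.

5.7841

For a bivariate normal, E[S | R=x] = μ_S + ρ·(σ_S/σ_R)·(x − μ_R).
E[S | R=14.0] = 7.7 + (-0.23)·(3.4/2.0)·(14.0 − (9.1)) = 7.7 + (-0.391)·(4.9) = 5.7841.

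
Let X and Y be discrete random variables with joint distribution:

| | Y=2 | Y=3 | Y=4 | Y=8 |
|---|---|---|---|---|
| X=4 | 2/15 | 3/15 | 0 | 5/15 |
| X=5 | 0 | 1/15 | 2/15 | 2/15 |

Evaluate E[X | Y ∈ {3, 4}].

P(Y ∈ {3, 4}) = 2/5.
Σ X·P over the event = 4·(3/15) + 5·(1/15) + 5·(2/15) = 9/5.
E[X | Y ∈ {3, 4}] = (9/5) / (2/5) = 9/2.

9/2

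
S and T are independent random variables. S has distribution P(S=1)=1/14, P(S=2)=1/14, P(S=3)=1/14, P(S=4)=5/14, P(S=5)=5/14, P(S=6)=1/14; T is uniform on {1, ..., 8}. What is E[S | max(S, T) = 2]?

5/3

P(max(S, T) = 2) = 3/112.
Summing S·P(x,y) over outcomes with max(S, T) = 2 gives 5/112.
E[S | max(S, T) = 2] = (5/112) / (3/112) = 5/3.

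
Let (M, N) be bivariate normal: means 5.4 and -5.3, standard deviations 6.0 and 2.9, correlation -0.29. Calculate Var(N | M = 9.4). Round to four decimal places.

7.7027

The conditional variance in a bivariate normal is σ_N²(1 − ρ²), independent of x.
Var(N | M=9.4) = (2.9)²·(1 − (-0.29)²) = 8.41·0.9159 = 7.7027.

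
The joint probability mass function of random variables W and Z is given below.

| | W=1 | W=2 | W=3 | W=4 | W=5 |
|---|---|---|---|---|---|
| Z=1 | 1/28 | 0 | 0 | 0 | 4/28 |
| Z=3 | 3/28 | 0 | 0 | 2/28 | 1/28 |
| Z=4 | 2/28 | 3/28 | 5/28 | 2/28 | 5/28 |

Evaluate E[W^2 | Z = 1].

P(Z = 1) = 5/28.
Σ W^2·P over the event = 1·(1/28) + 25·(4/28) = 101/28.
E[W^2 | Z = 1] = (101/28) / (5/28) = 101/5.

101/5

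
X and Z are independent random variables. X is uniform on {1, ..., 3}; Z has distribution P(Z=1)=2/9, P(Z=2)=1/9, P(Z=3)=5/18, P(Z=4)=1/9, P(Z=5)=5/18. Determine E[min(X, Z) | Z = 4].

2

P(Z = 4) = 1/9.
Summing min(X,Z)·P(x,y) over outcomes with Z = 4 gives 2/9.
E[min(X, Z) | Z = 4] = (2/9) / (1/9) = 2.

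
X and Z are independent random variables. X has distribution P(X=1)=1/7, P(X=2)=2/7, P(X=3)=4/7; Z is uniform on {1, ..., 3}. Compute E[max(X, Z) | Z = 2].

P(Z = 2) = 1/3.
Summing max(X,Z)·P(x,y) over outcomes with Z = 2 gives 6/7.
E[max(X, Z) | Z = 2] = (6/7) / (1/3) = 18/7.

18/7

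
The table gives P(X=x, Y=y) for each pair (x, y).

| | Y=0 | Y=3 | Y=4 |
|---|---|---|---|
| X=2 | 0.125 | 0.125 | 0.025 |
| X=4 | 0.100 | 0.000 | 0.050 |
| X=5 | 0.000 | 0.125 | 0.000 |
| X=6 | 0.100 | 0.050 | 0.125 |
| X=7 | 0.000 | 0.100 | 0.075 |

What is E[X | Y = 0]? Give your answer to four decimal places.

P(Y = 0) = 0.325.
Summing X·P(X=x,Y=y) over the conditioning event gives 1.250.
E[X | Y = 0] = (1.250) / (0.325) = 3.8462.

3.8462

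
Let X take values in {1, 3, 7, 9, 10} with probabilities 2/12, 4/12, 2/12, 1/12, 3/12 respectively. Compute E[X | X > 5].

P(X > 5) = 1/2.
Σ over the event: 7·1/6 + 9·1/12 + 10·1/4 = 53/12.
E[X | X > 5] = (53/12) / (1/2) = 53/6.

53/6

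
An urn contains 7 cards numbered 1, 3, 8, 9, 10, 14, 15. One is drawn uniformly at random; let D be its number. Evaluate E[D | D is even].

32/3

P(D is even) = 3/7.
Σ over the event: 8·1/7 + 10·1/7 + 14·1/7 = 32/7.
E[D | D is even] = (32/7) / (3/7) = 32/3.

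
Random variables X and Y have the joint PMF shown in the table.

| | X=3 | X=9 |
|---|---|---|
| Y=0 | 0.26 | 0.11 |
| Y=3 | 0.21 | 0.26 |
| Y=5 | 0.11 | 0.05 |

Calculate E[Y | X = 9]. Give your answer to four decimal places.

2.4524

P(X = 9) = 0.42.
Summing Y·P(X=x,Y=y) over the conditioning event gives 1.03.
E[Y | X = 9] = (1.03) / (0.42) = 2.4524.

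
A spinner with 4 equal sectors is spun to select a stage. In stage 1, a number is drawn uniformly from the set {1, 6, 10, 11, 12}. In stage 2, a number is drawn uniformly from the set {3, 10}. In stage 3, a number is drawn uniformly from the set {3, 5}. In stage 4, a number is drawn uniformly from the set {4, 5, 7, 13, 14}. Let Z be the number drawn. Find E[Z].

E[Z | stage 1] = (1+6+10+11+12)/5 = 8.
E[Z | stage 2] = (3+10)/2 = 13/2.
E[Z | stage 3] = (3+5)/2 = 4.
E[Z | stage 4] = (4+5+7+13+14)/5 = 43/5.
E[Z] = (1/4)·(8) + (1/4)·(13/2) + (1/4)·(4) + (1/4)·(43/5) = 271/40.

271/40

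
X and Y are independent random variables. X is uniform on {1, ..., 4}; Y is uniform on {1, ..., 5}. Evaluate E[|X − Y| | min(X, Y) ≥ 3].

5/6

Outcomes with min(X, Y) ≥ 3: (3,3), (3,4), (3,5), (4,3), (4,4), (4,5), each with probability 1/20.
E[|X − Y| | min(X, Y) ≥ 3] = (0 + 1 + 2 + 1 + 0 + 1) / 6 = 5/6.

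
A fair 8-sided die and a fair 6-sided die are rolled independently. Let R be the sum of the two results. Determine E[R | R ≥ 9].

32/3

P(R ≥ 9) = 7/16.
Σ over the event: 9·1/8 + 10·5/48 + 11·1/12 + 12·1/16 + 13·1/24 + 14·1/48 = 14/3.
E[R | R ≥ 9] = (14/3) / (7/16) = 32/3.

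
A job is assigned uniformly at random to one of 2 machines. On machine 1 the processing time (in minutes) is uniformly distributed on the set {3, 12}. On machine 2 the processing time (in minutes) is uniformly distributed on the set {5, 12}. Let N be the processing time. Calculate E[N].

E[N | machine 1] = (3+12)/2 = 15/2.
E[N | machine 2] = (5+12)/2 = 17/2.
E[N] = (1/2)·(15/2) + (1/2)·(17/2) = 8.

8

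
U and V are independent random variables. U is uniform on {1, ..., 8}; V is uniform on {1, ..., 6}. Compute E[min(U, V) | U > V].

77/27

P(U > V) = 9/16.
Summing min(U,V)·P(x,y) over outcomes with U > V gives 77/48.
E[min(U, V) | U > V] = (77/48) / (9/16) = 77/27.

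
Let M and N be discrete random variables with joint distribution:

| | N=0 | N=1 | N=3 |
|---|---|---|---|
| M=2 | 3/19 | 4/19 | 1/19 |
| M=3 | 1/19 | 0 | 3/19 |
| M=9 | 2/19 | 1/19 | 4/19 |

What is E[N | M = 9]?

P(M = 9) = 7/19.
Σ N·P over the event = 0·(2/19) + 1·(1/19) + 3·(4/19) = 13/19.
E[N | M = 9] = (13/19) / (7/19) = 13/7.

13/7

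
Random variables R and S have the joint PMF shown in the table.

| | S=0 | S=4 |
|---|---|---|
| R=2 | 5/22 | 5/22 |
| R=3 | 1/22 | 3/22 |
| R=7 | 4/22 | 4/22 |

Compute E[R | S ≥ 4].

P(S ≥ 4) = 6/11.
Σ R·P over the event = 2·(5/22) + 3·(3/22) + 7·(4/22) = 47/22.
E[R | S ≥ 4] = (47/22) / (6/11) = 47/12.

47/12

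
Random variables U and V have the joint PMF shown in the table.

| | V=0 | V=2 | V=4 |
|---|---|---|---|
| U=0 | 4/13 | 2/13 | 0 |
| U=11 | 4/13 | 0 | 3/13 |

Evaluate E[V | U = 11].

12/7

P(U = 11) = 7/13.
Σ V·P over the event = 0·(4/13) + 4·(3/13) = 12/13.
E[V | U = 11] = (12/13) / (7/13) = 12/7.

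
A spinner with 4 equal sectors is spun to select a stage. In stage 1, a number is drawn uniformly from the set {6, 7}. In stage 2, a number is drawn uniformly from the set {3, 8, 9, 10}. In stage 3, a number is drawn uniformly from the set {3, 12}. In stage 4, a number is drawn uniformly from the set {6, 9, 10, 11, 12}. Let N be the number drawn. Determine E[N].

311/40

E[N | stage 1] = (6+7)/2 = 13/2.
E[N | stage 2] = (3+8+9+10)/4 = 15/2.
E[N | stage 3] = (3+12)/2 = 15/2.
E[N | stage 4] = (6+9+10+11+12)/5 = 48/5.
E[N] = (1/4)·(13/2) + (1/4)·(15/2) + (1/4)·(15/2) + (1/4)·(48/5) = 311/40.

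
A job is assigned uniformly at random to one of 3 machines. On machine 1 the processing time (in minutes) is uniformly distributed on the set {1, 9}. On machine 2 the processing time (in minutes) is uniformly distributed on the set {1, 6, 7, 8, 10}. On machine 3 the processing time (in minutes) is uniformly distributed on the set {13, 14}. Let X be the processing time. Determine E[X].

E[X | machine 1] = (1+9)/2 = 5.
E[X | machine 2] = (1+6+7+8+10)/5 = 32/5.
E[X | machine 3] = (13+14)/2 = 27/2.
By the law of total expectation,
E[X] = (1/3)·(5) + (1/3)·(32/5) + (1/3)·(27/2) = 83/10.

83/10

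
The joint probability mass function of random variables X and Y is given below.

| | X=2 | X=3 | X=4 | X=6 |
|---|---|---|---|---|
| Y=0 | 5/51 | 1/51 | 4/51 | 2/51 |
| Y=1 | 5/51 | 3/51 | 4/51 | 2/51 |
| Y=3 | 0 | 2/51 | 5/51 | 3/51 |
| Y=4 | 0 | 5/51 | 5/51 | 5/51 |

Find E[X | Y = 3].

22/5

P(Y = 3) = 10/51.
Σ X·P over the event = 3·(2/51) + 4·(5/51) + 6·(3/51) = 44/51.
E[X | Y = 3] = (44/51) / (10/51) = 22/5.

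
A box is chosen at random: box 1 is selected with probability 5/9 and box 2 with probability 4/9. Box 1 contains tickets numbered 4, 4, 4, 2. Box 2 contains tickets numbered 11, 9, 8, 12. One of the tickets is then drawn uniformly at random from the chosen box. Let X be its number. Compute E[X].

E[X | box 1] = (4+4+4+2)/4 = 7/2.
E[X | box 2] = (11+9+8+12)/4 = 10.
E[X] = (5/9)·(7/2) + (4/9)·(10) = 115/18.

115/18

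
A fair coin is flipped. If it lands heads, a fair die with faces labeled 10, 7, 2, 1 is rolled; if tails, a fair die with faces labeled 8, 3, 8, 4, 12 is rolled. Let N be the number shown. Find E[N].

6

E[N | heads] = (10+7+2+1)/4 = 5.
E[N | tails] = (8+3+8+4+12)/5 = 7.
By the law of total expectation,
E[N] = (1/2)·(5) + (1/2)·(7) = 6.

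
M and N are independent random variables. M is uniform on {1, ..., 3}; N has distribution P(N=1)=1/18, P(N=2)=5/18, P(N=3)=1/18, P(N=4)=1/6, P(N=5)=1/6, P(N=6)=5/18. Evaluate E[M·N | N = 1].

2

P(N = 1) = 1/18.
Summing MN·P(x,y) over outcomes with N = 1 gives 1/9.
E[M·N | N = 1] = (1/9) / (1/18) = 2.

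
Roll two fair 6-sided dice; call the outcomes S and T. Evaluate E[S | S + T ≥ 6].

P(S + T ≥ 6) = 13/18.
Summing S·P(x,y) over outcomes with S + T ≥ 6 gives 53/18.
E[S | S + T ≥ 6] = (53/18) / (13/18) = 53/13.

53/13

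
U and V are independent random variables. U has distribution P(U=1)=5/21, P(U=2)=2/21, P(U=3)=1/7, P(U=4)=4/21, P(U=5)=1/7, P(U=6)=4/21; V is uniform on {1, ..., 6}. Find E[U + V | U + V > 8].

361/36

P(U + V > 8) = 2/7.
Summing (U+V)·P(x,y) over outcomes with U + V > 8 gives 361/126.
E[U + V | U + V > 8] = (361/126) / (2/7) = 361/36.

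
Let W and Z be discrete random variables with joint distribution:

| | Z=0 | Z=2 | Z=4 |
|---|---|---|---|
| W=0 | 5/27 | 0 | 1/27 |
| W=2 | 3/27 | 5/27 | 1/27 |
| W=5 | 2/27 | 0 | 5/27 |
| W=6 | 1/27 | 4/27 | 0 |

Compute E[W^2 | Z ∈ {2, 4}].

P(Z ∈ {2, 4}) = 16/27.
Σ W^2·P over the event = 0·(1/27) + 4·(5/27) + 4·(1/27) + 25·(5/27) + 36·(4/27) = 293/27.
E[W^2 | Z ∈ {2, 4}] = (293/27) / (16/27) = 293/16.

293/16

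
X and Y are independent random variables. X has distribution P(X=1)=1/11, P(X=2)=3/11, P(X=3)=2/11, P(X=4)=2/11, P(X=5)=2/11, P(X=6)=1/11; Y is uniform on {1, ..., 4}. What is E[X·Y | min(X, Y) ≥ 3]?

15

P(min(X, Y) ≥ 3) = 7/22.
Summing XY·P(x,y) over outcomes with min(X, Y) ≥ 3 gives 105/22.
E[X·Y | min(X, Y) ≥ 3] = (105/22) / (7/22) = 15.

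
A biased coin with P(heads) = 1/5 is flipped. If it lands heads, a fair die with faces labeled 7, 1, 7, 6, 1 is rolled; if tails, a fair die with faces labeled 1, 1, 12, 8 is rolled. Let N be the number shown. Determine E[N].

132/25

E[N | heads] = (7+1+7+6+1)/5 = 22/5.
E[N | tails] = (1+1+12+8)/4 = 11/2.
E[N] = (1/5)·(22/5) + (4/5)·(11/2) = 132/25.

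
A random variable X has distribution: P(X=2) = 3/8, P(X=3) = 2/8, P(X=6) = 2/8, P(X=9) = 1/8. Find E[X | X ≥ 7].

P(X ≥ 7) = 1/8.
Σ over the event: 9·1/8 = 9/8.
E[X | X ≥ 7] = (9/8) / (1/8) = 9.

9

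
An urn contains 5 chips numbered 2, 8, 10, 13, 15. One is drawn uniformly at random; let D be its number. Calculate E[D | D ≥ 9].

38/3

P(D ≥ 9) = 3/5.
Σ over the event: 10·1/5 + 13·1/5 + 15·1/5 = 38/5.
E[D | D ≥ 9] = (38/5) / (3/5) = 38/3.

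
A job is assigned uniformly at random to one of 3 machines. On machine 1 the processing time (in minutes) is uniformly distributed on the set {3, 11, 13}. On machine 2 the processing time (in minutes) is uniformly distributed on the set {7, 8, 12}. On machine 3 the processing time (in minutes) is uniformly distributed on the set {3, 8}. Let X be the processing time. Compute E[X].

E[X | machine 1] = (3+11+13)/3 = 9.
E[X | machine 2] = (7+8+12)/3 = 9.
E[X | machine 3] = (3+8)/2 = 11/2.
E[X] = (1/3)·(9) + (1/3)·(9) + (1/3)·(11/2) = 47/6.

47/6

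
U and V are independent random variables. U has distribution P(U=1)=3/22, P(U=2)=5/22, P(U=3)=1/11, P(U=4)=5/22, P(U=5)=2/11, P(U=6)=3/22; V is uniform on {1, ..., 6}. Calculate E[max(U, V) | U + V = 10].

P(U + V = 10) = 1/11.
Summing max(U,V)·P(x,y) over outcomes with U + V = 10 gives 17/33.
E[max(U, V) | U + V = 10] = (17/33) / (1/11) = 17/3.

17/3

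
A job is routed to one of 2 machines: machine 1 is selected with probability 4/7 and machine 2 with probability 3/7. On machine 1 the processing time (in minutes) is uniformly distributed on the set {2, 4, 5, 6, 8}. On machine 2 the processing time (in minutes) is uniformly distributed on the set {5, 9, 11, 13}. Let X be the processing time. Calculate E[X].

97/14

E[X | machine 1] = (2+4+5+6+8)/5 = 5.
E[X | machine 2] = (5+9+11+13)/4 = 19/2.
E[X] = (4/7)·(5) + (3/7)·(19/2) = 97/14.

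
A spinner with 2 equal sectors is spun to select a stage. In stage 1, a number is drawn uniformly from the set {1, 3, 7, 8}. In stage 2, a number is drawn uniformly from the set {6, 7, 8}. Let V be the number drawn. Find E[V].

E[V | stage 1] = (1+3+7+8)/4 = 19/4.
E[V | stage 2] = (6+7+8)/3 = 7.
By the law of total expectation,
E[V] = (1/2)·(19/4) + (1/2)·(7) = 47/8.

47/8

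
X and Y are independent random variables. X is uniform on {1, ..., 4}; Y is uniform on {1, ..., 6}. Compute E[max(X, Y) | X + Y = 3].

Outcomes with X + Y = 3: (1,2), (2,1), each with probability 1/24.
E[max(X, Y) | X + Y = 3] = (2 + 2) / 2 = 2.

2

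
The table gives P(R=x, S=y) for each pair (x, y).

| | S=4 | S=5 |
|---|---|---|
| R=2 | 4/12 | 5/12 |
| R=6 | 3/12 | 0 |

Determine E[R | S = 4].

P(S = 4) = 7/12.
Σ R·P over the event = 2·(4/12) + 6·(3/12) = 13/6.
E[R | S = 4] = (13/6) / (7/12) = 26/7.

26/7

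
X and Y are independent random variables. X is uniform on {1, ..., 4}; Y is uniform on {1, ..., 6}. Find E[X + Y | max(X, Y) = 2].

P(max(X, Y) = 2) = 1/8.
Summing (X+Y)·P(x,y) over outcomes with max(X, Y) = 2 gives 5/12.
E[X + Y | max(X, Y) = 2] = (5/12) / (1/8) = 10/3.

10/3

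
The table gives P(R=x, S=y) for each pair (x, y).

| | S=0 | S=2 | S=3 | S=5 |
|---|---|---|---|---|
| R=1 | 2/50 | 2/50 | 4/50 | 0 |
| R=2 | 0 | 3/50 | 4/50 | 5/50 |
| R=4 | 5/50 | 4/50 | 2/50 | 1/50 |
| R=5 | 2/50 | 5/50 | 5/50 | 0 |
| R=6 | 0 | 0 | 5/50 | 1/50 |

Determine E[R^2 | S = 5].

72/7

P(S = 5) = 7/50.
Σ R^2·P over the event = 4·(5/50) + 16·(1/50) + 36·(1/50) = 36/25.
E[R^2 | S = 5] = (36/25) / (7/50) = 72/7.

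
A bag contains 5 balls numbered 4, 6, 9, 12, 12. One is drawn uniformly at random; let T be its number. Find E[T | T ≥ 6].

39/4

P(T ≥ 6) = 4/5.
Σ over the event: 6·1/5 + 9·1/5 + 12·2/5 = 39/5.
E[T | T ≥ 6] = (39/5) / (4/5) = 39/4.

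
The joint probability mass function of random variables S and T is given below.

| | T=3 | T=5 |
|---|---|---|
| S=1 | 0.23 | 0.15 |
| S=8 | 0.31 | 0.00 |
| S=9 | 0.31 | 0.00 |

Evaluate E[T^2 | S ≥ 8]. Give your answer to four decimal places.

P(S ≥ 8) = 0.62.
Σ T^2·P over the event = 9·(0.31) + 9·(0.31) = 5.58.
E[T^2 | S ≥ 8] = (5.58) / (0.62) = 9.0000.

9.0000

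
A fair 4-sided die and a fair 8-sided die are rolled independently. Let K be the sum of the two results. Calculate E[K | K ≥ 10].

P(K ≥ 10) = 3/16.
Σ over the event: 10·3/32 + 11·1/16 + 12·1/32 = 2.
E[K | K ≥ 10] = (2) / (3/16) = 32/3.

32/3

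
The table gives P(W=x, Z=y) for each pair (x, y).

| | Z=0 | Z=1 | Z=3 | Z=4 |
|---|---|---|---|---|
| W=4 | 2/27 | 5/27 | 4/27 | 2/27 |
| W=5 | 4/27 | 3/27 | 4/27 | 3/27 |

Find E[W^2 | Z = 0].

P(Z = 0) = 2/9.
Σ W^2·P over the event = 16·(2/27) + 25·(4/27) = 44/9.
E[W^2 | Z = 0] = (44/9) / (2/9) = 22.

22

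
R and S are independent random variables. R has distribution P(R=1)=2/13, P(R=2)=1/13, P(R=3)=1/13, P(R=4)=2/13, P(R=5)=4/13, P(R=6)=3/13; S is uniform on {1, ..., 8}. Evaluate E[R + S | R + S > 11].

P(R + S > 11) = 19/104.
Summing (R+S)·P(x,y) over outcomes with R + S > 11 gives 241/104.
E[R + S | R + S > 11] = (241/104) / (19/104) = 241/19.

241/19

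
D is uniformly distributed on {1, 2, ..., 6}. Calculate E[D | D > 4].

Given D > 4, D is equally likely to be any of {5, 6}.
E[D | D > 4] = (5 + 6) / 2 = 11/2.

11/2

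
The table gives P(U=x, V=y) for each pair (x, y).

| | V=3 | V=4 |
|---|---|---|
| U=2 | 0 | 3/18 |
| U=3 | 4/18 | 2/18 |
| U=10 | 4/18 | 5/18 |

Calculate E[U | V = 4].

31/5

P(V = 4) = 5/9.
Summing U·P(U=x,V=y) over the conditioning event gives 31/9.
E[U | V = 4] = (31/9) / (5/9) = 31/5.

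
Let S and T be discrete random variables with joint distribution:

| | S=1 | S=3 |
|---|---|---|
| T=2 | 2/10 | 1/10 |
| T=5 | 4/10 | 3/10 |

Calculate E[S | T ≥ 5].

13/7

P(T ≥ 5) = 7/10.
Σ S·P over the event = 1·(4/10) + 3·(3/10) = 13/10.
E[S | T ≥ 5] = (13/10) / (7/10) = 13/7.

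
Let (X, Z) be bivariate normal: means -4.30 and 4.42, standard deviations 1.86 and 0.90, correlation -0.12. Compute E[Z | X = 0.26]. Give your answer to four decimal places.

E[Z | X=x] = μ_Z + ρ(σ_Z/σ_X)(x − μ_X) for jointly normal variables.
E[Z | X=0.26] = 4.42 + (-0.12)·(0.90/1.86)·(0.26 − (-4.30)) = 4.42 + (-0.058065)·(4.56) = 4.1552.

4.1552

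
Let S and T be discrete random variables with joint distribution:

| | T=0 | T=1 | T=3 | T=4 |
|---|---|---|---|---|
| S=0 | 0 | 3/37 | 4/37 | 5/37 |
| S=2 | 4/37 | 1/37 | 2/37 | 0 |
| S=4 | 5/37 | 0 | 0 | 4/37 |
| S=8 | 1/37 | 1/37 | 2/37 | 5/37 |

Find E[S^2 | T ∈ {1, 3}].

P(T ∈ {1, 3}) = 13/37.
Σ S^2·P over the event = 0·(3/37) + 0·(4/37) + 4·(1/37) + 4·(2/37) + 64·(1/37) + 64·(2/37) = 204/37.
E[S^2 | T ∈ {1, 3}] = (204/37) / (13/37) = 204/13.

204/13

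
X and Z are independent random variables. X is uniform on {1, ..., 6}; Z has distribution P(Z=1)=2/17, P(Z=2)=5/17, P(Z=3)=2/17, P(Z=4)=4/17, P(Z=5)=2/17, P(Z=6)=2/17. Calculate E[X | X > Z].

108/23

P(X > Z) = 23/51.
Summing X·P(x,y) over outcomes with X > Z gives 36/17.
E[X | X > Z] = (36/17) / (23/51) = 108/23.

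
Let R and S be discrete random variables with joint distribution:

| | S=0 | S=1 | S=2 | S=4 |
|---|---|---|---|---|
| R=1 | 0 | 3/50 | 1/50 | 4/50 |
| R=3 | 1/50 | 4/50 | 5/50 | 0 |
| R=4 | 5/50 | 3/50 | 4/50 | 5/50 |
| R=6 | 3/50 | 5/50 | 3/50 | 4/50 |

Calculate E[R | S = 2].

P(S = 2) = 13/50.
Σ R·P over the event = 1·(1/50) + 3·(5/50) + 4·(4/50) + 6·(3/50) = 1.
E[R | S = 2] = (1) / (13/50) = 50/13.

50/13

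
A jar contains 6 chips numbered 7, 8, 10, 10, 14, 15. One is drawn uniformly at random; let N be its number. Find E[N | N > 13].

29/2

P(N > 13) = 1/3.
Σ over the event: 14·1/6 + 15·1/6 = 29/6.
E[N | N > 13] = (29/6) / (1/3) = 29/2.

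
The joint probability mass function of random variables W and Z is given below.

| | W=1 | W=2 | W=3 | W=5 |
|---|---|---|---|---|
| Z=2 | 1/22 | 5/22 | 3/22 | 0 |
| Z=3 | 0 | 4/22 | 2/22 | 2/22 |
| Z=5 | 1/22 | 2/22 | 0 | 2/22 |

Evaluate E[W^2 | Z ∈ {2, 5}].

P(Z ∈ {2, 5}) = 7/11.
Σ W^2·P over the event = 1·(1/22) + 1·(1/22) + 4·(5/22) + 4·(2/22) + 9·(3/22) + 25·(2/22) = 107/22.
E[W^2 | Z ∈ {2, 5}] = (107/22) / (7/11) = 107/14.

107/14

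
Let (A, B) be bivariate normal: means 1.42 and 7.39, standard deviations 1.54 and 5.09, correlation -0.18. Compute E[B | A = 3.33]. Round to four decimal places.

The regression of B on A has slope ρ·σ_B/σ_A and passes through (μ_A, μ_B).
E[B | A=3.33] = 7.39 + (-0.18)·(5.09/1.54)·(3.33 − (1.42)) = 7.39 + (-0.59494)·(1.91) = 6.2537.

6.2537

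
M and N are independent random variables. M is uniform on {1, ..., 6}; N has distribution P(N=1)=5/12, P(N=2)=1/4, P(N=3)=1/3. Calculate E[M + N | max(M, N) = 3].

19/4

P(max(M, N) = 3) = 5/18.
Summing (M+N)·P(x,y) over outcomes with max(M, N) = 3 gives 95/72.
E[M + N | max(M, N) = 3] = (95/72) / (5/18) = 19/4.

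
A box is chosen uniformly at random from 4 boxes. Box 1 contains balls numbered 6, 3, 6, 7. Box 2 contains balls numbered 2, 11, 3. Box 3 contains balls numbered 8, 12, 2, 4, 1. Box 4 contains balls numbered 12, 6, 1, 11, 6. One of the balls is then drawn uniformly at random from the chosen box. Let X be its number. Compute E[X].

703/120

E[X | box 1] = (6+3+6+7)/4 = 11/2.
E[X | box 2] = (2+11+3)/3 = 16/3.
E[X | box 3] = (8+12+2+4+1)/5 = 27/5.
E[X | box 4] = (12+6+1+11+6)/5 = 36/5.
E[X] = (1/4)·(11/2) + (1/4)·(16/3) + (1/4)·(27/5) + (1/4)·(36/5) = 703/120.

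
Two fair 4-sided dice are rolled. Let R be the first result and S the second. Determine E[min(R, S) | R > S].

5/3

Outcomes with R > S: (2,1), (3,1), (3,2), (4,1), (4,2), (4,3), each with probability 1/16.
E[min(R, S) | R > S] = (1 + 1 + 2 + 1 + 2 + 3) / 6 = 5/3.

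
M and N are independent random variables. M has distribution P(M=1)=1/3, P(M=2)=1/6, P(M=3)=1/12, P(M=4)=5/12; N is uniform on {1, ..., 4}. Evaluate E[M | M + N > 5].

70/19

P(M + N > 5) = 19/48.
Summing M·P(x,y) over outcomes with M + N > 5 gives 35/24.
E[M | M + N > 5] = (35/24) / (19/48) = 70/19.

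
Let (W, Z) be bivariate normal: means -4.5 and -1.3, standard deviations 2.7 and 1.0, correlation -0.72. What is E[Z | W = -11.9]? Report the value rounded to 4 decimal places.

0.6733

For a bivariate normal, E[Z | W=x] = μ_Z + ρ·(σ_Z/σ_W)·(x − μ_W).
E[Z | W=-11.9] = -1.3 + (-0.72)·(1.0/2.7)·(-11.9 − (-4.5)) = -1.3 + (-0.266667)·(-7.4) = 0.6733.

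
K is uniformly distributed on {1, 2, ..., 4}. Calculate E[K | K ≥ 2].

3

Given K ≥ 2, K is equally likely to be any of {2, 3, 4}.
E[K | K ≥ 2] = (2 + 3 + 4) / 3 = 3.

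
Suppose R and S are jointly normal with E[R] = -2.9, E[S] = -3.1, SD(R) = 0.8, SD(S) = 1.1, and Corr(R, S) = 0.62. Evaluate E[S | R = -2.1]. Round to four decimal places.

-2.4180

E[S | R=x] = μ_S + ρ(σ_S/σ_R)(x − μ_R) for jointly normal variables.
E[S | R=-2.1] = -3.1 + (0.62)·(1.1/0.8)·(-2.1 − (-2.9)) = -3.1 + (0.8525)·(0.8) = -2.4180.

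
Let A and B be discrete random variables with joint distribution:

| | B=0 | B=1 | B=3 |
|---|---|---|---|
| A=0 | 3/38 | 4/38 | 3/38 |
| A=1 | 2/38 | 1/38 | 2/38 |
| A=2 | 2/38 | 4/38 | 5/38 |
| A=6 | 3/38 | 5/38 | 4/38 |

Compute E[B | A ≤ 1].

P(A ≤ 1) = 15/38.
Σ B·P over the event = 0·(3/38) + 1·(4/38) + 3·(3/38) + 0·(2/38) + 1·(1/38) + 3·(2/38) = 10/19.
E[B | A ≤ 1] = (10/19) / (15/38) = 4/3.

4/3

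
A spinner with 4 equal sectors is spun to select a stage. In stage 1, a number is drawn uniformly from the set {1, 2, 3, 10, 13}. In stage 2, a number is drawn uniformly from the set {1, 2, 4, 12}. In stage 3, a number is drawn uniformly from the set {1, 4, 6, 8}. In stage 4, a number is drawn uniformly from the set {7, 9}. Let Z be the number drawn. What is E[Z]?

E[Z | stage 1] = (1+2+3+10+13)/5 = 29/5.
E[Z | stage 2] = (1+2+4+12)/4 = 19/4.
E[Z | stage 3] = (1+4+6+8)/4 = 19/4.
E[Z | stage 4] = (7+9)/2 = 8.
By the law of total expectation,
E[Z] = (1/4)·(29/5) + (1/4)·(19/4) + (1/4)·(19/4) + (1/4)·(8) = 233/40.

233/40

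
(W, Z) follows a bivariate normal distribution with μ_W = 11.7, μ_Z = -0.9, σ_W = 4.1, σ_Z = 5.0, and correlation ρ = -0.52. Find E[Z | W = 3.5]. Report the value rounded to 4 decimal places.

The regression of Z on W has slope ρ·σ_Z/σ_W and passes through (μ_W, μ_Z).
E[Z | W=3.5] = -0.9 + (-0.52)·(5.0/4.1)·(3.5 − (11.7)) = -0.9 + (-0.63415)·(-8.2) = 4.3000.

4.3000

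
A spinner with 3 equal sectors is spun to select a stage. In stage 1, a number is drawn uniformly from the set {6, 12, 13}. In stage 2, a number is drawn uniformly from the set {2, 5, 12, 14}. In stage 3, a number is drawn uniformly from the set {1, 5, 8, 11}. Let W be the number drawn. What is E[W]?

149/18

E[W | stage 1] = (6+12+13)/3 = 31/3.
E[W | stage 2] = (2+5+12+14)/4 = 33/4.
E[W | stage 3] = (1+5+8+11)/4 = 25/4.
By the law of total expectation,
E[W] = (1/3)·(31/3) + (1/3)·(33/4) + (1/3)·(25/4) = 149/18.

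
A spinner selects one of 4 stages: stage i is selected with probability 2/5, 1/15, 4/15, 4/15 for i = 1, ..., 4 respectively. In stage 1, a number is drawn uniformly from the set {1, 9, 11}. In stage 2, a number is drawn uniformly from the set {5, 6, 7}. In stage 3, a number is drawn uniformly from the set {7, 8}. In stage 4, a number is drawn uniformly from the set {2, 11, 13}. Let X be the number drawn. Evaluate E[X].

E[X | stage 1] = (1+9+11)/3 = 7.
E[X | stage 2] = (5+6+7)/3 = 6.
E[X | stage 3] = (7+8)/2 = 15/2.
E[X | stage 4] = (2+11+13)/3 = 26/3.
By the law of total expectation,
E[X] = (2/5)·(7) + (1/15)·(6) + (4/15)·(15/2) + (4/15)·(26/3) = 338/45.

338/45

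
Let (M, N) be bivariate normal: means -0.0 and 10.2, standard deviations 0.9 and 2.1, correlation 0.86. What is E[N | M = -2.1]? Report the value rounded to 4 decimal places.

5.9860

For a bivariate normal, E[N | M=x] = μ_N + ρ·(σ_N/σ_M)·(x − μ_M).
E[N | M=-2.1] = 10.2 + (0.86)·(2.1/0.9)·(-2.1 − (-0.0)) = 10.2 + (2.00667)·(-2.1) = 5.9860.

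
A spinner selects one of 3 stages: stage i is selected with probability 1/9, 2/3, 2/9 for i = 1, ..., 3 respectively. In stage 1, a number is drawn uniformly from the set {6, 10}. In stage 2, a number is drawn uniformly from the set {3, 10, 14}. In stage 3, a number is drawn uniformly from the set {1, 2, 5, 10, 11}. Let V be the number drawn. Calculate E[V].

368/45

E[V | stage 1] = (6+10)/2 = 8.
E[V | stage 2] = (3+10+14)/3 = 9.
E[V | stage 3] = (1+2+5+10+11)/5 = 29/5.
By the law of total expectation,
E[V] = (1/9)·(8) + (2/3)·(9) + (2/9)·(29/5) = 368/45.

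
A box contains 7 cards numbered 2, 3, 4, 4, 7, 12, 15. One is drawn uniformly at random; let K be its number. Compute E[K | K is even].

11/2

P(K is even) = 4/7.
Σ over the event: 2·1/7 + 4·2/7 + 12·1/7 = 22/7.
E[K | K is even] = (22/7) / (4/7) = 11/2.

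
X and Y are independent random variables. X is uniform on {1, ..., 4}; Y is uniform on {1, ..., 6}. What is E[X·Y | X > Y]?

35/6

Outcomes with X > Y: (2,1), (3,1), (3,2), (4,1), (4,2), (4,3), each with probability 1/24.
E[X·Y | X > Y] = (2 + 3 + 6 + 4 + 8 + 12) / 6 = 35/6.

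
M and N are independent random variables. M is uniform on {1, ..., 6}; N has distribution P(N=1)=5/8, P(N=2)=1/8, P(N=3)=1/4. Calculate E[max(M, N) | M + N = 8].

16/3

P(M + N = 8) = 1/16.
Summing max(M,N)·P(x,y) over outcomes with M + N = 8 gives 1/3.
E[max(M, N) | M + N = 8] = (1/3) / (1/16) = 16/3.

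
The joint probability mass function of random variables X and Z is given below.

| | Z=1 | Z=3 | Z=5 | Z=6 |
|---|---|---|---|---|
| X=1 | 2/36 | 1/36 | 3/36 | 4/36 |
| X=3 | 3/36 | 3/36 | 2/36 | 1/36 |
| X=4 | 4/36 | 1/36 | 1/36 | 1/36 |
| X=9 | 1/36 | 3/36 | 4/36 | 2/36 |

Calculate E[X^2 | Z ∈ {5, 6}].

P(Z ∈ {5, 6}) = 1/2.
Σ X^2·P over the event = 1·(3/36) + 1·(4/36) + 9·(2/36) + 9·(1/36) + 16·(1/36) + 16·(1/36) + 81·(4/36) + 81·(2/36) = 46/3.
E[X^2 | Z ∈ {5, 6}] = (46/3) / (1/2) = 92/3.

92/3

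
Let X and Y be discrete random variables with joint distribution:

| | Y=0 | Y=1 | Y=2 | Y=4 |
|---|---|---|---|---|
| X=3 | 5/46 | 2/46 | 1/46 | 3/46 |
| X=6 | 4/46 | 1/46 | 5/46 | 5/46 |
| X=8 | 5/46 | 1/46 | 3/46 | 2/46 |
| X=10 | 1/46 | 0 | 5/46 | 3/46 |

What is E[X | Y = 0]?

89/15

P(Y = 0) = 15/46.
Σ X·P over the event = 3·(5/46) + 6·(4/46) + 8·(5/46) + 10·(1/46) = 89/46.
E[X | Y = 0] = (89/46) / (15/46) = 89/15.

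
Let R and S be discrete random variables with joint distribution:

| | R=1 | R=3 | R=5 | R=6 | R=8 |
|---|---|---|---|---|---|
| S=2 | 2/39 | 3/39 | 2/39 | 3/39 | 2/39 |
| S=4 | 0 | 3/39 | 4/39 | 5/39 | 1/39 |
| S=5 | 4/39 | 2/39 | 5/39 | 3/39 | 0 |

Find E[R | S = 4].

P(S = 4) = 1/3.
Σ R·P over the event = 3·(3/39) + 5·(4/39) + 6·(5/39) + 8·(1/39) = 67/39.
E[R | S = 4] = (67/39) / (1/3) = 67/13.

67/13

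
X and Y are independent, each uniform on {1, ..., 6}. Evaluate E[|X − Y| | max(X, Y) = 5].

20/9

P(max(X, Y) = 5) = 1/4.
Summing |X−Y|·P(x,y) over outcomes with max(X, Y) = 5 gives 5/9.
E[|X − Y| | max(X, Y) = 5] = (5/9) / (1/4) = 20/9.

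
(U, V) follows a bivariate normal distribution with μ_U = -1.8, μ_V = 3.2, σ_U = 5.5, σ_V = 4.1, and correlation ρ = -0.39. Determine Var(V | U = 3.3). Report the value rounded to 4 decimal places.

14.2532

The conditional variance in a bivariate normal is σ_V²(1 − ρ²), independent of x.
Var(V | U=3.3) = (4.1)²·(1 − (-0.39)²) = 16.81·0.8479 = 14.2532.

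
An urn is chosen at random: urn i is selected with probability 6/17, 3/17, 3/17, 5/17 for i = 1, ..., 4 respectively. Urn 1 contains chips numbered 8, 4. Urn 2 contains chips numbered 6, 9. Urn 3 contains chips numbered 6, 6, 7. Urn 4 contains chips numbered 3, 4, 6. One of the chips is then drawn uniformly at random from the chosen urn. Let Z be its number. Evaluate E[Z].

35/6

E[Z | urn 1] = (8+4)/2 = 6.
E[Z | urn 2] = (6+9)/2 = 15/2.
E[Z | urn 3] = (6+6+7)/3 = 19/3.
E[Z | urn 4] = (3+4+6)/3 = 13/3.
By the law of total expectation,
E[Z] = (6/17)·(6) + (3/17)·(15/2) + (3/17)·(19/3) + (5/17)·(13/3) = 35/6.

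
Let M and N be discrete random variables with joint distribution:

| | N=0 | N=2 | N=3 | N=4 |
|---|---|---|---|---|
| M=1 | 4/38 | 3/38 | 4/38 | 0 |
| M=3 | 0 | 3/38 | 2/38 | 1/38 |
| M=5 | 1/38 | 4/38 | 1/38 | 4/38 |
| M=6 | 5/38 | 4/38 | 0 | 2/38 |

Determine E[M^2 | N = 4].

181/7

P(N = 4) = 7/38.
Σ M^2·P over the event = 9·(1/38) + 25·(4/38) + 36·(2/38) = 181/38.
E[M^2 | N = 4] = (181/38) / (7/38) = 181/7.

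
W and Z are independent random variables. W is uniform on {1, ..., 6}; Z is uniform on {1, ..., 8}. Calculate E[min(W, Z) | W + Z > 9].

67/15

P(W + Z > 9) = 5/16.
Summing min(W,Z)·P(x,y) over outcomes with W + Z > 9 gives 67/48.
E[min(W, Z) | W + Z > 9] = (67/48) / (5/16) = 67/15.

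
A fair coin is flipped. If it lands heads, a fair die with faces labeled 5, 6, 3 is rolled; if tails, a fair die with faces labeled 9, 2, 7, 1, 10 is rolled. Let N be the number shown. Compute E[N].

157/30

E[N | heads] = (5+6+3)/3 = 14/3.
E[N | tails] = (9+2+7+1+10)/5 = 29/5.
E[N] = (1/2)·(14/3) + (1/2)·(29/5) = 157/30.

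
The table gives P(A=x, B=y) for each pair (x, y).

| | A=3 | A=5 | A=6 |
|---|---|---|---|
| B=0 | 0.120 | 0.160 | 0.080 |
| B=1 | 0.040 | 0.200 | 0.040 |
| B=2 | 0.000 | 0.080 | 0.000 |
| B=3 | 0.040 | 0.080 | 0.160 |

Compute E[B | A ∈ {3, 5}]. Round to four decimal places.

1.0556

P(A ∈ {3, 5}) = 0.720.
Summing B·P(A=x,B=y) over the conditioning event gives 0.760.
E[B | A ∈ {3, 5}] = (0.760) / (0.720) = 1.0556.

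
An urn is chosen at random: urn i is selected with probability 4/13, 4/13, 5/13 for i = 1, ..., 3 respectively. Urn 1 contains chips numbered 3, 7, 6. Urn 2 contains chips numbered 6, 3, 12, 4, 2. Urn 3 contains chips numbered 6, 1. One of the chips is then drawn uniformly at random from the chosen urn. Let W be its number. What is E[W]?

E[W | urn 1] = (3+7+6)/3 = 16/3.
E[W | urn 2] = (6+3+12+4+2)/5 = 27/5.
E[W | urn 3] = (6+1)/2 = 7/2.
E[W] = (4/13)·(16/3) + (4/13)·(27/5) + (5/13)·(7/2) = 1813/390.

1813/390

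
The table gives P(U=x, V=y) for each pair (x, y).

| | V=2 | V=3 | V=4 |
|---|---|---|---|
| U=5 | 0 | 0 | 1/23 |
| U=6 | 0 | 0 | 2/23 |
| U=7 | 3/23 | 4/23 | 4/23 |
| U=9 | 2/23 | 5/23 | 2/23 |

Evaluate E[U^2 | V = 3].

601/9

P(V = 3) = 9/23.
Σ U^2·P over the event = 49·(4/23) + 81·(5/23) = 601/23.
E[U^2 | V = 3] = (601/23) / (9/23) = 601/9.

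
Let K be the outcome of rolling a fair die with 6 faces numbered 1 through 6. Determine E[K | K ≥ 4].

Given K ≥ 4, K is equally likely to be any of {4, 5, 6}.
E[K | K ≥ 4] = (4 + 5 + 6) / 3 = 5.

5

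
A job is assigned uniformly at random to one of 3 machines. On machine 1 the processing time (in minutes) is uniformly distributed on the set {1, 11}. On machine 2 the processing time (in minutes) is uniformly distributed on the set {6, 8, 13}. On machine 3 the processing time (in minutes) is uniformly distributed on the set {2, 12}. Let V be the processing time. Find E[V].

22/3

E[V | machine 1] = (1+11)/2 = 6.
E[V | machine 2] = (6+8+13)/3 = 9.
E[V | machine 3] = (2+12)/2 = 7.
By the law of total expectation,
E[V] = (1/3)·(6) + (1/3)·(9) + (1/3)·(7) = 22/3.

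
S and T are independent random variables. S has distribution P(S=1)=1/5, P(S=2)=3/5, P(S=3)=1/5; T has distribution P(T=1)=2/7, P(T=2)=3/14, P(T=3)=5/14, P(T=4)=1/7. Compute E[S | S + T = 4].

35/18

P(S + T = 4) = 9/35.
Summing S·P(x,y) over outcomes with S + T = 4 gives 1/2.
E[S | S + T = 4] = (1/2) / (9/35) = 35/18.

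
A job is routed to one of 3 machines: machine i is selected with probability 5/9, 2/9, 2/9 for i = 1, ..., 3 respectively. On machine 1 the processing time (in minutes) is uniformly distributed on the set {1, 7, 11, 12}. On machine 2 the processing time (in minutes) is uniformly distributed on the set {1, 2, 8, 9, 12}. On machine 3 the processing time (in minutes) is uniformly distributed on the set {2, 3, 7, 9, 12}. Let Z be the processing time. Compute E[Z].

E[Z | machine 1] = (1+7+11+12)/4 = 31/4.
E[Z | machine 2] = (1+2+8+9+12)/5 = 32/5.
E[Z | machine 3] = (2+3+7+9+12)/5 = 33/5.
By the law of total expectation,
E[Z] = (5/9)·(31/4) + (2/9)·(32/5) + (2/9)·(33/5) = 259/36.

259/36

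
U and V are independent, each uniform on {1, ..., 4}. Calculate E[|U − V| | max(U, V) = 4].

12/7

Outcomes with max(U, V) = 4: (1,4), (2,4), (3,4), (4,1), (4,2), (4,3), (4,4), each with probability 1/16.
E[|U − V| | max(U, V) = 4] = (3 + 2 + 1 + 3 + 2 + 1 + 0) / 7 = 12/7.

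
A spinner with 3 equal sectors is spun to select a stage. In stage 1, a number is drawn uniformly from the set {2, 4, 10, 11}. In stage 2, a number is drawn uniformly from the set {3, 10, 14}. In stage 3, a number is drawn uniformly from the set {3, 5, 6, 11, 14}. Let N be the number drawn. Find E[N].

157/20

E[N | stage 1] = (2+4+10+11)/4 = 27/4.
E[N | stage 2] = (3+10+14)/3 = 9.
E[N | stage 3] = (3+5+6+11+14)/5 = 39/5.
E[N] = (1/3)·(27/4) + (1/3)·(9) + (1/3)·(39/5) = 157/20.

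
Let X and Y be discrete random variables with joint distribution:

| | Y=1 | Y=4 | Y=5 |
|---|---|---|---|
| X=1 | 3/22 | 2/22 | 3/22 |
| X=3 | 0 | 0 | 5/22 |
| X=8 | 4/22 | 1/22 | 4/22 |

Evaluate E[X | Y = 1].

P(Y = 1) = 7/22.
Σ X·P over the event = 1·(3/22) + 8·(4/22) = 35/22.
E[X | Y = 1] = (35/22) / (7/22) = 5.

5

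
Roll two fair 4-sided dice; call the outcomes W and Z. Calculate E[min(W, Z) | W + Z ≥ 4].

P(W + Z ≥ 4) = 13/16.
Summing min(W,Z)·P(x,y) over outcomes with W + Z ≥ 4 gives 27/16.
E[min(W, Z) | W + Z ≥ 4] = (27/16) / (13/16) = 27/13.

27/13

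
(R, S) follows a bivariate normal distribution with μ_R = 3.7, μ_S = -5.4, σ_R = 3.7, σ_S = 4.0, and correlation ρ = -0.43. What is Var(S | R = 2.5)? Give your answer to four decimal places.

13.0416

The conditional variance in a bivariate normal is σ_S²(1 − ρ²), independent of x.
Var(S | R=2.5) = (4.0)²·(1 − (-0.43)²) = 16·0.8151 = 13.0416.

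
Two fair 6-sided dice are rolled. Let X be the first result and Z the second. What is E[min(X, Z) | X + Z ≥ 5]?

14/5

P(X + Z ≥ 5) = 5/6.
Summing min(X,Z)·P(x,y) over outcomes with X + Z ≥ 5 gives 7/3.
E[min(X, Z) | X + Z ≥ 5] = (7/3) / (5/6) = 14/5.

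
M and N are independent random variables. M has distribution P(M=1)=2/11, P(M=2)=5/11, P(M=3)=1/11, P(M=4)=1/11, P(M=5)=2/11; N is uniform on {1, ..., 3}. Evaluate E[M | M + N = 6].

17/4

P(M + N = 6) = 4/33.
Summing M·P(x,y) over outcomes with M + N = 6 gives 17/33.
E[M | M + N = 6] = (17/33) / (4/33) = 17/4.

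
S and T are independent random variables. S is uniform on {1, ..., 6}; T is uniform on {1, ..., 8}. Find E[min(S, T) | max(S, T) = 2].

4/3

Outcomes with max(S, T) = 2: (1,2), (2,1), (2,2), each with probability 1/48.
E[min(S, T) | max(S, T) = 2] = (1 + 1 + 2) / 3 = 4/3.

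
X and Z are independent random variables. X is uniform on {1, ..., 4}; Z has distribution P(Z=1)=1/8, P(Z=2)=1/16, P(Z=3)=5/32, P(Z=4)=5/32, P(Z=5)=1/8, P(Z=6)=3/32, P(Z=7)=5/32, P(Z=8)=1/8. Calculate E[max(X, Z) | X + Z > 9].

P(X + Z > 9) = 25/128.
Summing max(X,Z)·P(x,y) over outcomes with X + Z > 9 gives 23/16.
E[max(X, Z) | X + Z > 9] = (23/16) / (25/128) = 184/25.

184/25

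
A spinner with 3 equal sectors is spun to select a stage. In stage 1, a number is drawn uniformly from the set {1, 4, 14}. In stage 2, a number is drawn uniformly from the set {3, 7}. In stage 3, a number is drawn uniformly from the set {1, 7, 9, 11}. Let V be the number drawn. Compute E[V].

55/9

E[V | stage 1] = (1+4+14)/3 = 19/3.
E[V | stage 2] = (3+7)/2 = 5.
E[V | stage 3] = (1+7+9+11)/4 = 7.
By the law of total expectation,
E[V] = (1/3)·(19/3) + (1/3)·(5) + (1/3)·(7) = 55/9.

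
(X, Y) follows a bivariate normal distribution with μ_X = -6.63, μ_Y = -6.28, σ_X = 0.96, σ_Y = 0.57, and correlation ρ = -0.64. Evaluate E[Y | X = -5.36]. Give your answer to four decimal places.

-6.7626

For a bivariate normal, E[Y | X=x] = μ_Y + ρ·(σ_Y/σ_X)·(x − μ_X).
E[Y | X=-5.36] = -6.28 + (-0.64)·(0.57/0.96)·(-5.36 − (-6.63)) = -6.28 + (-0.38)·(1.27) = -6.7626.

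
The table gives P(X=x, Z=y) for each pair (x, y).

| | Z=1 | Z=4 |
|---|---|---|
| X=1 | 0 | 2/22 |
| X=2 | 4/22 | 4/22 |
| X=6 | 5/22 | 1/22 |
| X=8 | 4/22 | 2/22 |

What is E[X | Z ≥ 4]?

P(Z ≥ 4) = 9/22.
Σ X·P over the event = 1·(2/22) + 2·(4/22) + 6·(1/22) + 8·(2/22) = 16/11.
E[X | Z ≥ 4] = (16/11) / (9/22) = 32/9.

32/9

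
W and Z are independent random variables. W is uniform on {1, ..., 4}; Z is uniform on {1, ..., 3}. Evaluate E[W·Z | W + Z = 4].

P(W + Z = 4) = 1/4.
Summing WZ·P(x,y) over outcomes with W + Z = 4 gives 5/6.
E[W·Z | W + Z = 4] = (5/6) / (1/4) = 10/3.

10/3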